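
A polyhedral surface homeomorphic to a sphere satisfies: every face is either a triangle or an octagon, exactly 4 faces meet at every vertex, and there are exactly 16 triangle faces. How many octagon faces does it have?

Let x be the number of octagons; then F = 16 + x.
Edge–face incidences: 2E = 3·16 + 8·x = 48 + 8x.
Every vertex has degree 4, so 4V = 2E.
Euler: V − E + F = 2 ⇒ (2E)/4 − E + (16 + x) = 2.
Multiply by 8: 2·(2E) − 4·(2E) + 8·(16 + x) = 16, i.e. 128 + 8x − 2·(48 + 8x) = 16.
Collecting terms: −8x + 32 = 16, so −8x = −16, so x = 2.
Then 2E = 48 + 8·2 = 64, so E = 32, V = 2E/4 = 16, F = 16 + 2 = 18.

2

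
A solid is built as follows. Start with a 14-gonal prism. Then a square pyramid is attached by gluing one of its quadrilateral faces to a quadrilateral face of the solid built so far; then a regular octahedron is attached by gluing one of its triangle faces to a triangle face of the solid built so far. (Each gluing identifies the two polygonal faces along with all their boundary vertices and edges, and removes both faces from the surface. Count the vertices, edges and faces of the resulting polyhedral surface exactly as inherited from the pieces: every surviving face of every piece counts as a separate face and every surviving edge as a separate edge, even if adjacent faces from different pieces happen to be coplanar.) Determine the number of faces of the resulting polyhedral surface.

A 14-gonal prism: V=28, E=42, F=16.
Attach a square pyramid (V=5, E=8, F=5) along a 4-gon: merge 4 vertices and 4 edges, delete both glued faces → V=29, E=46, F=19.
Attach a regular octahedron (V=6, E=12, F=8) along a 3-gon: merge 3 vertices and 3 edges, delete both glued faces → V=32, E=55, F=25.
Check: V − E + F = 32 − 55 + 25 = 2.

25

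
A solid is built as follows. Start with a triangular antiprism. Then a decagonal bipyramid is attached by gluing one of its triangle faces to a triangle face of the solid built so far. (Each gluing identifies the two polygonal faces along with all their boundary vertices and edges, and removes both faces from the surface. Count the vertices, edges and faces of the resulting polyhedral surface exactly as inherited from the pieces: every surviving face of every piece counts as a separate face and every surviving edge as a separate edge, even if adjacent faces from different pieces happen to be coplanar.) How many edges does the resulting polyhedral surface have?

39

A triangular antiprism: V=6, E=12, F=8.
Attach a decagonal bipyramid (V=12, E=30, F=20) along a 3-gon: merge 3 vertices and 3 edges, delete both glued faces → V=15, E=39, F=26.
Check: V − E + F = 15 − 39 + 26 = 2.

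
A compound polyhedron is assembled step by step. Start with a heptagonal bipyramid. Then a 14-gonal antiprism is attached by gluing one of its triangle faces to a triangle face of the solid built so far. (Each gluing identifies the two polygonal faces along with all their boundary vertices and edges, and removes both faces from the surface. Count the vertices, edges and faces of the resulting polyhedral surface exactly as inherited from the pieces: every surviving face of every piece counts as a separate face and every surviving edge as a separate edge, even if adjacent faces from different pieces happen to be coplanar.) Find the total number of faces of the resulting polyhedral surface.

A heptagonal bipyramid: V=9, E=21, F=14.
Attach a 14-gonal antiprism (V=28, E=56, F=30) along a 3-gon: merge 3 vertices and 3 edges, delete both glued faces → V=34, E=74, F=42.
Check: V − E + F = 34 − 74 + 42 = 2.

42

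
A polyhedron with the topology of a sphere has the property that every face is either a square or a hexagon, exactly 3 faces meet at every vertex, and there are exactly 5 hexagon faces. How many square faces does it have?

Let x be the number of squares; then F = 5 + x.
Edge–face incidences: 2E = 6·5 + 4·x = 30 + 4x.
Every vertex has degree 3, so 3V = 2E.
Euler: V − E + F = 2 ⇒ (2E)/3 − E + (5 + x) = 2.
Multiply by 6: 2·(2E) − 3·(2E) + 6·(5 + x) = 12, i.e. 30 + 6x − (30 + 4x) = 12.
Collecting terms: 2x = 12, so x = 6.
Then 2E = 30 + 4·6 = 54, so E = 27, V = 2E/3 = 18, F = 5 + 6 = 11.

6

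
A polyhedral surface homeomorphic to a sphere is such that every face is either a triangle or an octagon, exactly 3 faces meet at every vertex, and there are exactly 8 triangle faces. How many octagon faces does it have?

6

Let x be the number of octagons; then F = 8 + x.
Edge–face incidences: 2E = 3·8 + 8·x = 24 + 8x.
Every vertex has degree 3, so 3V = 2E.
Euler: V − E + F = 2 ⇒ (2E)/3 − E + (8 + x) = 2.
Multiply by 6: 2·(2E) − 3·(2E) + 6·(8 + x) = 12, i.e. 48 + 6x − (24 + 8x) = 12.
Collecting terms: −2x + 24 = 12, so −2x = −12, so x = 6.
Then 2E = 24 + 8·6 = 72, so E = 36, V = 2E/3 = 24, F = 8 + 6 = 14.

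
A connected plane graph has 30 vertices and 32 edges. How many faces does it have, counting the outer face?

4

Euler's formula for a connected plane graph: V − E + F = 2, so F = 2 − 30 + 32 = 4.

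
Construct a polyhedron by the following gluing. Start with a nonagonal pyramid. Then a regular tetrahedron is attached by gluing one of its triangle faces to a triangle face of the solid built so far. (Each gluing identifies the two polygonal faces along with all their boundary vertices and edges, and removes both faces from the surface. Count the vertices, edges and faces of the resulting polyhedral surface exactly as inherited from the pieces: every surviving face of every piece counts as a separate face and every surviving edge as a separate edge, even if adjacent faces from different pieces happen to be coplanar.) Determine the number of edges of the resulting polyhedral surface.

A nonagonal pyramid: V=10, E=18, F=10.
Attach a regular tetrahedron (V=4, E=6, F=4) along a 3-gon: merge 3 vertices and 3 edges, delete both glued faces → V=11, E=21, F=12.
Check: V − E + F = 11 − 21 + 12 = 2.

21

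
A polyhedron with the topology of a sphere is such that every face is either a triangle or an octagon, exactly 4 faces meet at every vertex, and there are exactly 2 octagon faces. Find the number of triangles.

Let x be the number of triangles; then F = 2 + x.
Edge–face incidences: 2E = 8·2 + 3·x = 16 + 3x.
Every vertex has degree 4, so 4V = 2E.
Euler: V − E + F = 2 ⇒ (2E)/4 − E + (2 + x) = 2.
Multiply by 8: 2·(2E) − 4·(2E) + 8·(2 + x) = 16, i.e. 16 + 8x − 2·(16 + 3x) = 16.
Collecting terms: 2x − 16 = 16, so 2x = 32, so x = 16.
Then 2E = 16 + 3·16 = 64, so E = 32, V = 2E/4 = 16, F = 2 + 16 = 18.

16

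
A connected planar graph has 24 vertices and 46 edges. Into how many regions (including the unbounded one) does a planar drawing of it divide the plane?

Euler's formula for a connected plane graph: V − E + F = 2, so F = 2 − 24 + 46 = 24.

24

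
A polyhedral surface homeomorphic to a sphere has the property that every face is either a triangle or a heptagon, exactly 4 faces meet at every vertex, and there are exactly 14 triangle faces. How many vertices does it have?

Let x be the number of heptagons; then F = 14 + x.
Edge–face incidences: 2E = 3·14 + 7·x = 42 + 7x.
Every vertex has degree 4, so 4V = 2E.
Euler: V − E + F = 2 ⇒ (2E)/4 − E + (14 + x) = 2.
Multiply by 8: 2·(2E) − 4·(2E) + 8·(14 + x) = 16, i.e. 112 + 8x − 2·(42 + 7x) = 16.
Collecting terms: −6x + 28 = 16, so −6x = −12, so x = 2.
Then 2E = 42 + 7·2 = 56, so E = 28, V = 2E/4 = 14, F = 14 + 2 = 16.

14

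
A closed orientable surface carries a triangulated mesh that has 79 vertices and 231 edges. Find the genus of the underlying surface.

Every face is a triangle and each edge borders two faces, so 3F = 2·231, giving F = 154.
χ = V − E + F = 79 − 231 + 154 = 2.
For a closed orientable surface χ = 2 − 2g, so g = (2 − (2))/2 = 0.

0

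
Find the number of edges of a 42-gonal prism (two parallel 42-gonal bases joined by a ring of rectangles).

126

A prism on an n-gon has two n-gon bases and n rectangular sides: V = 2·42 = 84, E = 3·42 = 126, F = 42 + 2 = 44.
Check: V − E + F = 84 − 126 + 44 = 2.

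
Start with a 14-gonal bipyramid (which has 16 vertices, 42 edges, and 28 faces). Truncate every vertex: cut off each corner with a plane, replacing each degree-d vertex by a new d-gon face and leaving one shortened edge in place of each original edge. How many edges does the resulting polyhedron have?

Truncation replaces each original edge-end by a new vertex, so V′ = 2E = 84.
Each original edge survives, and each old vertex of degree d contributes d new edges; summing degrees gives Σd = 2E, so E′ = E + 2E = 3E = 126.
Each original face survives and each original vertex becomes one new face: F′ = F + V = 44.

126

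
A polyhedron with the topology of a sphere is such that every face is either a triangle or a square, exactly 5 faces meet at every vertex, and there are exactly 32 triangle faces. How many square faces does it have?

6

Let x be the number of squares; then F = 32 + x.
Edge–face incidences: 2E = 3·32 + 4·x = 96 + 4x.
Every vertex has degree 5, so 5V = 2E.
Euler: V − E + F = 2 ⇒ (2E)/5 − E + (32 + x) = 2.
Multiply by 10: 2·(2E) − 5·(2E) + 10·(32 + x) = 20, i.e. 320 + 10x − 3·(96 + 4x) = 20.
Collecting terms: −2x + 32 = 20, so −2x = −12, so x = 6.
Then 2E = 96 + 4·6 = 120, so E = 60, V = 2E/5 = 24, F = 32 + 6 = 38.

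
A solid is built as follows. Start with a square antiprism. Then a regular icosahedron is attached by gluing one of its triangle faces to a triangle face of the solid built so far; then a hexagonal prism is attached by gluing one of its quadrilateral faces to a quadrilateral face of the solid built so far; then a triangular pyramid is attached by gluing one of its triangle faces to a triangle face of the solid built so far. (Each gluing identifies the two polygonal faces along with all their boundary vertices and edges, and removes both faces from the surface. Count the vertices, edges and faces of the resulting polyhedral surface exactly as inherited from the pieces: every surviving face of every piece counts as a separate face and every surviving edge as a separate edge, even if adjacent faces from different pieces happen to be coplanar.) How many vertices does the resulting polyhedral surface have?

26

A square antiprism: V=8, E=16, F=10.
Attach a regular icosahedron (V=12, E=30, F=20) along a 3-gon: merge 3 vertices and 3 edges, delete both glued faces → V=17, E=43, F=28.
Attach a hexagonal prism (V=12, E=18, F=8) along a 4-gon: merge 4 vertices and 4 edges, delete both glued faces → V=25, E=57, F=34.
Attach a triangular pyramid (V=4, E=6, F=4) along a 3-gon: merge 3 vertices and 3 edges, delete both glued faces → V=26, E=60, F=36.
Check: V − E + F = 26 − 60 + 36 = 2.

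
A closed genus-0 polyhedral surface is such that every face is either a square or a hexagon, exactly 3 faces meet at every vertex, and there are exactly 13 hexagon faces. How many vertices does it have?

Let x be the number of squares; then F = 13 + x.
Edge–face incidences: 2E = 6·13 + 4·x = 78 + 4x.
Every vertex has degree 3, so 3V = 2E.
Euler: V − E + F = 2 ⇒ (2E)/3 − E + (13 + x) = 2.
Multiply by 6: 2·(2E) − 3·(2E) + 6·(13 + x) = 12, i.e. 78 + 6x − (78 + 4x) = 12.
Collecting terms: 2x = 12, so x = 6.
Then 2E = 78 + 4·6 = 102, so E = 51, V = 2E/3 = 34, F = 13 + 6 = 19.

34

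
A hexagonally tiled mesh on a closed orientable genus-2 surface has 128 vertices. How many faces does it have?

65

χ = 2 − 2·2 = -2, and every face is a hexagon so 6F = 2E.
V − E + F = -2 with E = 6F/2 gives 128 − (6/2 − 1)·F = -2, so F = 65 and E = 195.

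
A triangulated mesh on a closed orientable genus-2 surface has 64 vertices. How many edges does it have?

198

χ = 2 − 2·2 = -2, and every face is a triangle so 3F = 2E.
V − E + F = -2 with E = 3F/2 gives 64 − (3/2 − 1)·F = -2, so F = 132 and E = 198.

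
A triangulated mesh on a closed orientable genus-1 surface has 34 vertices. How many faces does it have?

χ = 2 − 2·1 = 0, and every face is a triangle so 3F = 2E.
V − E + F = 0 with E = 3F/2 gives 34 − (3/2 − 1)·F = 0, so F = 68 and E = 102.

68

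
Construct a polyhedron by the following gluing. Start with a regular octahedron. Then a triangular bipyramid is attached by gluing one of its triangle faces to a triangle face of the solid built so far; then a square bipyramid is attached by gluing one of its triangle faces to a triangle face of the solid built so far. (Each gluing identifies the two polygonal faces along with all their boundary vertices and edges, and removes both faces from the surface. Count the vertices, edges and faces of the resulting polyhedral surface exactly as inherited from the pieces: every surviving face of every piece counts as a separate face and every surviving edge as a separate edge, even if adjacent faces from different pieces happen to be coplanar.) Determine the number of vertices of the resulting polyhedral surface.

A regular octahedron: V=6, E=12, F=8.
Attach a triangular bipyramid (V=5, E=9, F=6) along a 3-gon: merge 3 vertices and 3 edges, delete both glued faces → V=8, E=18, F=12.
Attach a square bipyramid (V=6, E=12, F=8) along a 3-gon: merge 3 vertices and 3 edges, delete both glued faces → V=11, E=27, F=18.
Check: V − E + F = 11 − 27 + 18 = 2.

11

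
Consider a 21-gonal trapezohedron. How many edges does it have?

The n-trapezohedron (dual of the n-antiprism) has V = 2·21 + 2 = 44, E = 4·21 = 84, F = 2·21 = 42.

84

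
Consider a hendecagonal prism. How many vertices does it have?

A prism on an n-gon has two n-gon bases and n rectangular sides: V = 2·11 = 22, E = 3·11 = 33, F = 11 + 2 = 13.

22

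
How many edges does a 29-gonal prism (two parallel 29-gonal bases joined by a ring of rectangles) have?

87

A prism on an n-gon has two n-gon bases and n rectangular sides: V = 2·29 = 58, E = 3·29 = 87, F = 29 + 2 = 31.
Check: V − E + F = 58 − 87 + 31 = 2.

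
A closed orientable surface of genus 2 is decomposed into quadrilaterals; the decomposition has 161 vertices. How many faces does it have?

χ = 2 − 2·2 = -2, and every face is a square so 4F = 2E.
V − E + F = -2 with E = 4F/2 gives 161 − (4/2 − 1)·F = -2, so F = 163 and E = 326.

163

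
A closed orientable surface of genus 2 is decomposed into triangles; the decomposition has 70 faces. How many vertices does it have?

χ = 2 − 2·2 = -2, and every face is a triangle so 3F = 2E.
E = 3·70/2 = 105. Then V = -2 + E − F = -2 + 105 − 70 = 33.

33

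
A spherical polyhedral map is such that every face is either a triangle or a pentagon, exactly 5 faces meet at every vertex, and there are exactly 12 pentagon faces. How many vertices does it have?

Let x be the number of triangles; then F = 12 + x.
Edge–face incidences: 2E = 5·12 + 3·x = 60 + 3x.
Every vertex has degree 5, so 5V = 2E.
Euler: V − E + F = 2 ⇒ (2E)/5 − E + (12 + x) = 2.
Multiply by 10: 2·(2E) − 5·(2E) + 10·(12 + x) = 20, i.e. 120 + 10x − 3·(60 + 3x) = 20.
Collecting terms: x − 60 = 20, so x = 80.
Then 2E = 60 + 3·80 = 300, so E = 150, V = 2E/5 = 60, F = 12 + 80 = 92.

60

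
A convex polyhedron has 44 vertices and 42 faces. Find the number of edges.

Here V − E + F = 2.
E = V + F − (2) = 44 + 42 − (2) = 84.

84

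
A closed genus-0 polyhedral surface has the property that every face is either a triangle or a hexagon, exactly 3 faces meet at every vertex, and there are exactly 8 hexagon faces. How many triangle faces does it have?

4

Let x be the number of triangles; then F = 8 + x.
Edge–face incidences: 2E = 6·8 + 3·x = 48 + 3x.
Every vertex has degree 3, so 3V = 2E.
Euler: V − E + F = 2 ⇒ (2E)/3 − E + (8 + x) = 2.
Multiply by 6: 2·(2E) − 3·(2E) + 6·(8 + x) = 12, i.e. 48 + 6x − (48 + 3x) = 12.
Collecting terms: 3x = 12, so x = 4.
Then 2E = 48 + 3·4 = 60, so E = 30, V = 2E/3 = 20, F = 8 + 4 = 12.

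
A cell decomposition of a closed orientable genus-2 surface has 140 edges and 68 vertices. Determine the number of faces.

For a closed orientable surface of genus 2, χ = 2 − 2·2 = -2.
F = -2 − V + E = -2 − 68 + 140 = 70.

70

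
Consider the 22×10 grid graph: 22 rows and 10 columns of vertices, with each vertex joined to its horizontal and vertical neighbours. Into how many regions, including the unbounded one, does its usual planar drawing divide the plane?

The grid has V = 22·10 = 220 vertices and E = 22·9 + 10·21 = 408 edges.
F = 2 − V + E = 2 − 220 + 408 = 190.

190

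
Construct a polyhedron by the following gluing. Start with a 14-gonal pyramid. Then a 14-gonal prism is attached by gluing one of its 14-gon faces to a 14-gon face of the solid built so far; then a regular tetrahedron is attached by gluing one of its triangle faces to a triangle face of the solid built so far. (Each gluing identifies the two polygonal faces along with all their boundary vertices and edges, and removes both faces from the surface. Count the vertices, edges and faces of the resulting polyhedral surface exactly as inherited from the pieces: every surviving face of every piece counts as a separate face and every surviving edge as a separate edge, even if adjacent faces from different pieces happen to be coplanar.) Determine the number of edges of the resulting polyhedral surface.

A 14-gonal pyramid: V=15, E=28, F=15.
Attach a 14-gonal prism (V=28, E=42, F=16) along a 14-gon: merge 14 vertices and 14 edges, delete both glued faces → V=29, E=56, F=29.
Attach a regular tetrahedron (V=4, E=6, F=4) along a 3-gon: merge 3 vertices and 3 edges, delete both glued faces → V=30, E=59, F=31.
Check: V − E + F = 30 − 59 + 31 = 2.

59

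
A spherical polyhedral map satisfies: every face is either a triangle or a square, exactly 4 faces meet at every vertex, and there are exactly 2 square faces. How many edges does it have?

Let x be the number of triangles; then F = 2 + x.
Edge–face incidences: 2E = 4·2 + 3·x = 8 + 3x.
Every vertex has degree 4, so 4V = 2E.
Euler: V − E + F = 2 ⇒ (2E)/4 − E + (2 + x) = 2.
Multiply by 8: 2·(2E) − 4·(2E) + 8·(2 + x) = 16, i.e. 16 + 8x − 2·(8 + 3x) = 16.
Collecting terms: 2x = 16, so x = 8.
Then 2E = 8 + 3·8 = 32, so E = 16, V = 2E/4 = 8, F = 2 + 8 = 10.

16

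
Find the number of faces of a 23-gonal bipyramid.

46

A bipyramid over an n-gon has 2n triangular faces and n + 2 vertices: V = 23 + 2 = 25, E = 3·23 = 69, F = 2·23 = 46.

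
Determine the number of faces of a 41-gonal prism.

43

A prism on an n-gon has two n-gon bases and n rectangular sides: V = 2·41 = 82, E = 3·41 = 123, F = 41 + 2 = 43.
Check: V − E + F = 82 − 123 + 43 = 2.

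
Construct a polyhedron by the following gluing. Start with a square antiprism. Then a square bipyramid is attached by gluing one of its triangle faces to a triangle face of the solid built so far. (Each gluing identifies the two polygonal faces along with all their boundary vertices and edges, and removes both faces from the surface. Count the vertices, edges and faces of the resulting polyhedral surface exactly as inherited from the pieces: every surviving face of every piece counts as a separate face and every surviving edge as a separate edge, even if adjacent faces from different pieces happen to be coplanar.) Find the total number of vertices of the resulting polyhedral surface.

11

A square antiprism: V=8, E=16, F=10.
Attach a square bipyramid (V=6, E=12, F=8) along a 3-gon: merge 3 vertices and 3 edges, delete both glued faces → V=11, E=25, F=16.
Check: V − E + F = 11 − 25 + 16 = 2.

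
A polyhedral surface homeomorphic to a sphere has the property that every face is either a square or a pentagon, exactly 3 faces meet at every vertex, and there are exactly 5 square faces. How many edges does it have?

15

Let x be the number of pentagons; then F = 5 + x.
Edge–face incidences: 2E = 4·5 + 5·x = 20 + 5x.
Every vertex has degree 3, so 3V = 2E.
Euler: V − E + F = 2 ⇒ (2E)/3 − E + (5 + x) = 2.
Multiply by 6: 2·(2E) − 3·(2E) + 6·(5 + x) = 12, i.e. 30 + 6x − (20 + 5x) = 12.
Collecting terms: x + 10 = 12, so x = 2.
Then 2E = 20 + 5·2 = 30, so E = 15, V = 2E/3 = 10, F = 5 + 2 = 7.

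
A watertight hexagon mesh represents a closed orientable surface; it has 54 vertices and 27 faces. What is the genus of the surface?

Every face is a hexagon, so 2E = 6·27 = 162, giving E = 81.
χ = V − E + F = 54 − 81 + 27 = 0.
For a closed orientable surface χ = 2 − 2g, so g = (2 − (0))/2 = 1.

1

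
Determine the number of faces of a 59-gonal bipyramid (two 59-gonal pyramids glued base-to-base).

118

A bipyramid over an n-gon has 2n triangular faces and n + 2 vertices: V = 59 + 2 = 61, E = 3·59 = 177, F = 2·59 = 118.
Check: V − E + F = 61 − 177 + 118 = 2.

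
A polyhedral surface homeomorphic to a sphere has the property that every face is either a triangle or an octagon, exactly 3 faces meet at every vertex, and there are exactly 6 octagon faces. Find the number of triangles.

8

Let x be the number of triangles; then F = 6 + x.
Edge–face incidences: 2E = 8·6 + 3·x = 48 + 3x.
Every vertex has degree 3, so 3V = 2E.
Euler: V − E + F = 2 ⇒ (2E)/3 − E + (6 + x) = 2.
Multiply by 6: 2·(2E) − 3·(2E) + 6·(6 + x) = 12, i.e. 36 + 6x − (48 + 3x) = 12.
Collecting terms: 3x − 12 = 12, so 3x = 24, so x = 8.
Then 2E = 48 + 3·8 = 72, so E = 36, V = 2E/3 = 24, F = 6 + 8 = 14.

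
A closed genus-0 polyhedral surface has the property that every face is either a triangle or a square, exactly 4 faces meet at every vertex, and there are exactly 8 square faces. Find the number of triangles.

Let x be the number of triangles; then F = 8 + x.
Edge–face incidences: 2E = 4·8 + 3·x = 32 + 3x.
Every vertex has degree 4, so 4V = 2E.
Euler: V − E + F = 2 ⇒ (2E)/4 − E + (8 + x) = 2.
Multiply by 8: 2·(2E) − 4·(2E) + 8·(8 + x) = 16, i.e. 64 + 8x − 2·(32 + 3x) = 16.
Collecting terms: 2x = 16, so x = 8.
Then 2E = 32 + 3·8 = 56, so E = 28, V = 2E/4 = 14, F = 8 + 8 = 16.

8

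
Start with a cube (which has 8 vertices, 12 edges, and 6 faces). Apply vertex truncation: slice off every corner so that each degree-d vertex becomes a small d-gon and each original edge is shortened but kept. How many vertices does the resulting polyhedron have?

Truncation replaces each original edge-end by a new vertex, so V′ = 2E = 24.
Each original edge survives, and each old vertex of degree d contributes d new edges; summing degrees gives Σd = 2E, so E′ = E + 2E = 3E = 36.
Each original face survives and each original vertex becomes one new face: F′ = F + V = 14.

24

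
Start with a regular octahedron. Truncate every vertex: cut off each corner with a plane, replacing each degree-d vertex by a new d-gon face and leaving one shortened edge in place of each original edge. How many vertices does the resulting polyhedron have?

24

The base solid has V = 6, E = 12, F = 8.
Truncation replaces each original edge-end by a new vertex, so V′ = 2E = 24.
Each original edge survives, and each old vertex of degree d contributes d new edges; summing degrees gives Σd = 2E, so E′ = E + 2E = 3E = 36.
Each original face survives and each original vertex becomes one new face: F′ = F + V = 14.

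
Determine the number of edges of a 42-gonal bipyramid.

126

A bipyramid over an n-gon has 2n triangular faces and n + 2 vertices: V = 42 + 2 = 44, E = 3·42 = 126, F = 2·42 = 84.
Check: V − E + F = 44 − 126 + 84 = 2.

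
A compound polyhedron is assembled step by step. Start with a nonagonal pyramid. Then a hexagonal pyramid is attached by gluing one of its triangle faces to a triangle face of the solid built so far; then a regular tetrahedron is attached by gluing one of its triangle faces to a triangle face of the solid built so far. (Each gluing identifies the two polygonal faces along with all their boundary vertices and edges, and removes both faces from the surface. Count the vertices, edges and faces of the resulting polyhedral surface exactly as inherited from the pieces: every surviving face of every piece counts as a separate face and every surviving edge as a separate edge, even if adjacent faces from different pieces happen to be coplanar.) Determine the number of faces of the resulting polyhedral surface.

17

A nonagonal pyramid: V=10, E=18, F=10.
Attach a hexagonal pyramid (V=7, E=12, F=7) along a 3-gon: merge 3 vertices and 3 edges, delete both glued faces → V=14, E=27, F=15.
Attach a regular tetrahedron (V=4, E=6, F=4) along a 3-gon: merge 3 vertices and 3 edges, delete both glued faces → V=15, E=30, F=17.
Check: V − E + F = 15 − 30 + 17 = 2.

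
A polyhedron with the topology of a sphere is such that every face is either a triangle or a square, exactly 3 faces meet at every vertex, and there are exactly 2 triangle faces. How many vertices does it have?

6

Let x be the number of squares; then F = 2 + x.
Edge–face incidences: 2E = 3·2 + 4·x = 6 + 4x.
Every vertex has degree 3, so 3V = 2E.
Euler: V − E + F = 2 ⇒ (2E)/3 − E + (2 + x) = 2.
Multiply by 6: 2·(2E) − 3·(2E) + 6·(2 + x) = 12, i.e. 12 + 6x − (6 + 4x) = 12.
Collecting terms: 2x + 6 = 12, so 2x = 6, so x = 3.
Then 2E = 6 + 4·3 = 18, so E = 9, V = 2E/3 = 6, F = 2 + 3 = 5.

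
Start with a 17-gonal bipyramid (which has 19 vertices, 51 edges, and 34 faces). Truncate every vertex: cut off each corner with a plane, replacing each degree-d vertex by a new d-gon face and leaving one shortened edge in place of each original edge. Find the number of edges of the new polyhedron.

153

Truncation replaces each original edge-end by a new vertex, so V′ = 2E = 102.
Each original edge survives, and each old vertex of degree d contributes d new edges; summing degrees gives Σd = 2E, so E′ = E + 2E = 3E = 153.
Each original face survives and each original vertex becomes one new face: F′ = F + V = 53.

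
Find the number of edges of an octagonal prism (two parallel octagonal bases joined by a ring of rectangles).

A prism on an n-gon has two n-gon bases and n rectangular sides: V = 2·8 = 16, E = 3·8 = 24, F = 8 + 2 = 10.

24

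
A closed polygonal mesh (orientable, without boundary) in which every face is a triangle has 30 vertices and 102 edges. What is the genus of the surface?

Every face is a triangle and each edge borders two faces, so 3F = 2·102, giving F = 68.
χ = V − E + F = 30 − 102 + 68 = -4.
For a closed orientable surface χ = 2 − 2g, so g = (2 − (-4))/2 = 3.

3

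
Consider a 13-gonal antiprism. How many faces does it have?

28

An antiprism on an n-gon has two n-gon caps and 2n triangles: V = 2·13 = 26, E = 4·13 = 52, F = 2·13 + 2 = 28.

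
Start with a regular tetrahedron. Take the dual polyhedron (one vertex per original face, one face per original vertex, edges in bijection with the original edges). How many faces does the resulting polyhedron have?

The base solid has V = 4, E = 6, F = 4.
The dual swaps V and F and preserves E: V′ = F = 4, E′ = E = 6, F′ = V = 4.

4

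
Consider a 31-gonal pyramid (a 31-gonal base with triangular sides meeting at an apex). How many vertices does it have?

A pyramid on an n-gon base has one n-gon and n triangles: V = 31 + 1 = 32, E = 2·31 = 62, F = 31 + 1 = 32.

32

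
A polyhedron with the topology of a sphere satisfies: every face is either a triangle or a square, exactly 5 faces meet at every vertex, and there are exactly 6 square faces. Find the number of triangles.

Let x be the number of triangles; then F = 6 + x.
Edge–face incidences: 2E = 4·6 + 3·x = 24 + 3x.
Every vertex has degree 5, so 5V = 2E.
Euler: V − E + F = 2 ⇒ (2E)/5 − E + (6 + x) = 2.
Multiply by 10: 2·(2E) − 5·(2E) + 10·(6 + x) = 20, i.e. 60 + 10x − 3·(24 + 3x) = 20.
Collecting terms: x − 12 = 20, so x = 32.
Then 2E = 24 + 3·32 = 120, so E = 60, V = 2E/5 = 24, F = 6 + 32 = 38.

32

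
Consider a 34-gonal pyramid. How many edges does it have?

A pyramid on an n-gon base has one n-gon and n triangles: V = 34 + 1 = 35, E = 2·34 = 68, F = 34 + 1 = 35.

68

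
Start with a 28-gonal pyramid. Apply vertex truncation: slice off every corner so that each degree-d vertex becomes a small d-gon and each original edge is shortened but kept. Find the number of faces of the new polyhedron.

The base solid has V = 29, E = 56, F = 29.
Truncation replaces each original edge-end by a new vertex, so V′ = 2E = 112.
Each original edge survives, and each old vertex of degree d contributes d new edges; summing degrees gives Σd = 2E, so E′ = E + 2E = 3E = 168.
Each original face survives and each original vertex becomes one new face: F′ = F + V = 58.

58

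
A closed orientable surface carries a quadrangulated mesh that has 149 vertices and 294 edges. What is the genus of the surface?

Every face is a square and each edge borders two faces, so 4F = 2·294, giving F = 147.
χ = V − E + F = 149 − 294 + 147 = 2.
For a closed orientable surface χ = 2 − 2g, so g = (2 − (2))/2 = 0.

0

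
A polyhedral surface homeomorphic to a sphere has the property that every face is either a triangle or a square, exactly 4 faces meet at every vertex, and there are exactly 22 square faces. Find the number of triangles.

Let x be the number of triangles; then F = 22 + x.
Edge–face incidences: 2E = 4·22 + 3·x = 88 + 3x.
Every vertex has degree 4, so 4V = 2E.
Euler: V − E + F = 2 ⇒ (2E)/4 − E + (22 + x) = 2.
Multiply by 8: 2·(2E) − 4·(2E) + 8·(22 + x) = 16, i.e. 176 + 8x − 2·(88 + 3x) = 16.
Collecting terms: 2x = 16, so x = 8.
Then 2E = 88 + 3·8 = 112, so E = 56, V = 2E/4 = 28, F = 22 + 8 = 30.

8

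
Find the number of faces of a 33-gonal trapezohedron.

66

The n-trapezohedron (dual of the n-antiprism) has V = 2·33 + 2 = 68, E = 4·33 = 132, F = 2·33 = 66.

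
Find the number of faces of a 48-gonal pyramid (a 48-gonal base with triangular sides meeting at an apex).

A pyramid on an n-gon base has one n-gon and n triangles: V = 48 + 1 = 49, E = 2·48 = 96, F = 48 + 1 = 49.
Check: V − E + F = 49 − 96 + 49 = 2.

49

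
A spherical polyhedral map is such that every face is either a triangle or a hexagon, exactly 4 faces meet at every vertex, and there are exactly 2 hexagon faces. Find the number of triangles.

Let x be the number of triangles; then F = 2 + x.
Edge–face incidences: 2E = 6·2 + 3·x = 12 + 3x.
Every vertex has degree 4, so 4V = 2E.
Euler: V − E + F = 2 ⇒ (2E)/4 − E + (2 + x) = 2.
Multiply by 8: 2·(2E) − 4·(2E) + 8·(2 + x) = 16, i.e. 16 + 8x − 2·(12 + 3x) = 16.
Collecting terms: 2x − 8 = 16, so 2x = 24, so x = 12.
Then 2E = 12 + 3·12 = 48, so E = 24, V = 2E/4 = 12, F = 2 + 12 = 14.

12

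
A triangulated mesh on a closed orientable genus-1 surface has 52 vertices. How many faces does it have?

104

χ = 2 − 2·1 = 0, and every face is a triangle so 3F = 2E.
V − E + F = 0 with E = 3F/2 gives 52 − (3/2 − 1)·F = 0, so F = 104 and E = 156.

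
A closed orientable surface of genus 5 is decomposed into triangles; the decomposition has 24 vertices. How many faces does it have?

64

χ = 2 − 2·5 = -8, and every face is a triangle so 3F = 2E.
V − E + F = -8 with E = 3F/2 gives 24 − (3/2 − 1)·F = -8, so F = 64 and E = 96.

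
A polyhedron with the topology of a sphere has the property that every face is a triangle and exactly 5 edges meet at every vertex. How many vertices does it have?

12

Each face has 3 edges and each edge borders two faces, so 2E = 3F.
Each vertex has degree 5, so 5V = 2E and hence V = 3F/5.
Euler: V − E + F = 2 ⇒ (3F/5) − (3F/2) + F = 2.
Multiply by 10: (6 − 15 + 10)F = 20, i.e. 1F = 20.
So F = 20, E = 3·20/2 = 30, V = 3·20/5 = 12.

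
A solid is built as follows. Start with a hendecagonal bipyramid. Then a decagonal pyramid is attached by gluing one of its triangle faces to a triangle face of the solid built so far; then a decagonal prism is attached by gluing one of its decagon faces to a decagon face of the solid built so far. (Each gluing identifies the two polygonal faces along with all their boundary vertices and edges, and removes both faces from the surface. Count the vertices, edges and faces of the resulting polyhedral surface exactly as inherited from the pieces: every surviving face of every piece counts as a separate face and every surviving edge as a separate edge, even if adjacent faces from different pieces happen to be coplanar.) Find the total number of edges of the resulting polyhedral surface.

A hendecagonal bipyramid: V=13, E=33, F=22.
Attach a decagonal pyramid (V=11, E=20, F=11) along a 3-gon: merge 3 vertices and 3 edges, delete both glued faces → V=21, E=50, F=31.
Attach a decagonal prism (V=20, E=30, F=12) along a 10-gon: merge 10 vertices and 10 edges, delete both glued faces → V=31, E=70, F=41.
Check: V − E + F = 31 − 70 + 41 = 2.

70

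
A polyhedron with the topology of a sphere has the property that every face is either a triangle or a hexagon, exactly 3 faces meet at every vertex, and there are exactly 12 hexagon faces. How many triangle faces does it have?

Let x be the number of triangles; then F = 12 + x.
Edge–face incidences: 2E = 6·12 + 3·x = 72 + 3x.
Every vertex has degree 3, so 3V = 2E.
Euler: V − E + F = 2 ⇒ (2E)/3 − E + (12 + x) = 2.
Multiply by 6: 2·(2E) − 3·(2E) + 6·(12 + x) = 12, i.e. 72 + 6x − (72 + 3x) = 12.
Collecting terms: 3x = 12, so x = 4.
Then 2E = 72 + 3·4 = 84, so E = 42, V = 2E/3 = 28, F = 12 + 4 = 16.

4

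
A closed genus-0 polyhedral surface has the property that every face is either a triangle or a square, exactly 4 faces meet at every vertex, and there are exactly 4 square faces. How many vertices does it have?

10

Let x be the number of triangles; then F = 4 + x.
Edge–face incidences: 2E = 4·4 + 3·x = 16 + 3x.
Every vertex has degree 4, so 4V = 2E.
Euler: V − E + F = 2 ⇒ (2E)/4 − E + (4 + x) = 2.
Multiply by 8: 2·(2E) − 4·(2E) + 8·(4 + x) = 16, i.e. 32 + 8x − 2·(16 + 3x) = 16.
Collecting terms: 2x = 16, so x = 8.
Then 2E = 16 + 3·8 = 40, so E = 20, V = 2E/4 = 10, F = 4 + 8 = 12.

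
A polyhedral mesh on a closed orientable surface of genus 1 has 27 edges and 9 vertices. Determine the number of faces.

For a closed orientable surface of genus 1, χ = 2 − 2·1 = 0.
F = 0 − V + E = 0 − 9 + 27 = 18.

18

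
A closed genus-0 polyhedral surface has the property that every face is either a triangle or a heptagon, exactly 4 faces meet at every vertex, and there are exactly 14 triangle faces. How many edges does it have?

28

Let x be the number of heptagons; then F = 14 + x.
Edge–face incidences: 2E = 3·14 + 7·x = 42 + 7x.
Every vertex has degree 4, so 4V = 2E.
Euler: V − E + F = 2 ⇒ (2E)/4 − E + (14 + x) = 2.
Multiply by 8: 2·(2E) − 4·(2E) + 8·(14 + x) = 16, i.e. 112 + 8x − 2·(42 + 7x) = 16.
Collecting terms: −6x + 28 = 16, so −6x = −12, so x = 2.
Then 2E = 42 + 7·2 = 56, so E = 28, V = 2E/4 = 14, F = 14 + 2 = 16.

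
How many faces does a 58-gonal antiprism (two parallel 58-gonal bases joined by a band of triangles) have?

118

An antiprism on an n-gon has two n-gon caps and 2n triangles: V = 2·58 = 116, E = 4·58 = 232, F = 2·58 + 2 = 118.
Check: V − E + F = 116 − 232 + 118 = 2.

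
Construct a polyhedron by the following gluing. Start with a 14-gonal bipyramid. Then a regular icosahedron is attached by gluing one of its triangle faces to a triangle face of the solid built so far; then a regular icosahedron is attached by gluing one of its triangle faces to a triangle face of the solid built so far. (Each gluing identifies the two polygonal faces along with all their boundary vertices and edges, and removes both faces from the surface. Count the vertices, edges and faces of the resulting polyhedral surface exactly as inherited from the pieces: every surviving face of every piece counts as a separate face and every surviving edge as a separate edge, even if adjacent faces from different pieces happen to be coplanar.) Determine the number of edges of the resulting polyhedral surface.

A 14-gonal bipyramid: V=16, E=42, F=28.
Attach a regular icosahedron (V=12, E=30, F=20) along a 3-gon: merge 3 vertices and 3 edges, delete both glued faces → V=25, E=69, F=46.
Attach a regular icosahedron (V=12, E=30, F=20) along a 3-gon: merge 3 vertices and 3 edges, delete both glued faces → V=34, E=96, F=64.
Check: V − E + F = 34 − 96 + 64 = 2.

96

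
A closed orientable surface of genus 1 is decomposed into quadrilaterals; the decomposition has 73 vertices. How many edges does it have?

χ = 2 − 2·1 = 0, and every face is a square so 4F = 2E.
V − E + F = 0 with E = 4F/2 gives 73 − (4/2 − 1)·F = 0, so F = 73 and E = 146.

146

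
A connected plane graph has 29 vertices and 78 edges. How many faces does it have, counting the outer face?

Euler's formula for a connected plane graph: V − E + F = 2, so F = 2 − 29 + 78 = 51.

51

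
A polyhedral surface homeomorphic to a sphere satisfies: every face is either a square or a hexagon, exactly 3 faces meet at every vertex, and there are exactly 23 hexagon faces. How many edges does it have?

81

Let x be the number of squares; then F = 23 + x.
Edge–face incidences: 2E = 6·23 + 4·x = 138 + 4x.
Every vertex has degree 3, so 3V = 2E.
Euler: V − E + F = 2 ⇒ (2E)/3 − E + (23 + x) = 2.
Multiply by 6: 2·(2E) − 3·(2E) + 6·(23 + x) = 12, i.e. 138 + 6x − (138 + 4x) = 12.
Collecting terms: 2x = 12, so x = 6.
Then 2E = 138 + 4·6 = 162, so E = 81, V = 2E/3 = 54, F = 23 + 6 = 29.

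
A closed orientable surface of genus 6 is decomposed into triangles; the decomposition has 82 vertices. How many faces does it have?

χ = 2 − 2·6 = -10, and every face is a triangle so 3F = 2E.
V − E + F = -10 with E = 3F/2 gives 82 − (3/2 − 1)·F = -10, so F = 184 and E = 276.

184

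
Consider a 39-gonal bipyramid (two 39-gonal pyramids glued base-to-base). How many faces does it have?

A bipyramid over an n-gon has 2n triangular faces and n + 2 vertices: V = 39 + 2 = 41, E = 3·39 = 117, F = 2·39 = 78.

78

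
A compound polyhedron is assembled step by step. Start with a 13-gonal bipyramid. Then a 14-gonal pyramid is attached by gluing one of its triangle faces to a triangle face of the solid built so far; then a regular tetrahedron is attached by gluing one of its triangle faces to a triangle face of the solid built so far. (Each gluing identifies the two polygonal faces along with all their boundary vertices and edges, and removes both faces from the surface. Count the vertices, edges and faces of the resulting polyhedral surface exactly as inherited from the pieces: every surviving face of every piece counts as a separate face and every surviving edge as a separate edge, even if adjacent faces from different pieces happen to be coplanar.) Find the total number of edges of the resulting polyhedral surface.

A 13-gonal bipyramid: V=15, E=39, F=26.
Attach a 14-gonal pyramid (V=15, E=28, F=15) along a 3-gon: merge 3 vertices and 3 edges, delete both glued faces → V=27, E=64, F=39.
Attach a regular tetrahedron (V=4, E=6, F=4) along a 3-gon: merge 3 vertices and 3 edges, delete both glued faces → V=28, E=67, F=41.
Check: V − E + F = 28 − 67 + 41 = 2.

67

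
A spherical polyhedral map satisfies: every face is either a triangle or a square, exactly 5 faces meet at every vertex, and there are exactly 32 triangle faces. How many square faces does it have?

Let x be the number of squares; then F = 32 + x.
Edge–face incidences: 2E = 3·32 + 4·x = 96 + 4x.
Every vertex has degree 5, so 5V = 2E.
Euler: V − E + F = 2 ⇒ (2E)/5 − E + (32 + x) = 2.
Multiply by 10: 2·(2E) − 5·(2E) + 10·(32 + x) = 20, i.e. 320 + 10x − 3·(96 + 4x) = 20.
Collecting terms: −2x + 32 = 20, so −2x = −12, so x = 6.
Then 2E = 96 + 4·6 = 120, so E = 60, V = 2E/5 = 24, F = 32 + 6 = 38.

6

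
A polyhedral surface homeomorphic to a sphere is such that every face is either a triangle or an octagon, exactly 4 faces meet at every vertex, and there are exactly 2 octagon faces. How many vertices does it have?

16

Let x be the number of triangles; then F = 2 + x.
Edge–face incidences: 2E = 8·2 + 3·x = 16 + 3x.
Every vertex has degree 4, so 4V = 2E.
Euler: V − E + F = 2 ⇒ (2E)/4 − E + (2 + x) = 2.
Multiply by 8: 2·(2E) − 4·(2E) + 8·(2 + x) = 16, i.e. 16 + 8x − 2·(16 + 3x) = 16.
Collecting terms: 2x − 16 = 16, so 2x = 32, so x = 16.
Then 2E = 16 + 3·16 = 64, so E = 32, V = 2E/4 = 16, F = 2 + 16 = 18.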